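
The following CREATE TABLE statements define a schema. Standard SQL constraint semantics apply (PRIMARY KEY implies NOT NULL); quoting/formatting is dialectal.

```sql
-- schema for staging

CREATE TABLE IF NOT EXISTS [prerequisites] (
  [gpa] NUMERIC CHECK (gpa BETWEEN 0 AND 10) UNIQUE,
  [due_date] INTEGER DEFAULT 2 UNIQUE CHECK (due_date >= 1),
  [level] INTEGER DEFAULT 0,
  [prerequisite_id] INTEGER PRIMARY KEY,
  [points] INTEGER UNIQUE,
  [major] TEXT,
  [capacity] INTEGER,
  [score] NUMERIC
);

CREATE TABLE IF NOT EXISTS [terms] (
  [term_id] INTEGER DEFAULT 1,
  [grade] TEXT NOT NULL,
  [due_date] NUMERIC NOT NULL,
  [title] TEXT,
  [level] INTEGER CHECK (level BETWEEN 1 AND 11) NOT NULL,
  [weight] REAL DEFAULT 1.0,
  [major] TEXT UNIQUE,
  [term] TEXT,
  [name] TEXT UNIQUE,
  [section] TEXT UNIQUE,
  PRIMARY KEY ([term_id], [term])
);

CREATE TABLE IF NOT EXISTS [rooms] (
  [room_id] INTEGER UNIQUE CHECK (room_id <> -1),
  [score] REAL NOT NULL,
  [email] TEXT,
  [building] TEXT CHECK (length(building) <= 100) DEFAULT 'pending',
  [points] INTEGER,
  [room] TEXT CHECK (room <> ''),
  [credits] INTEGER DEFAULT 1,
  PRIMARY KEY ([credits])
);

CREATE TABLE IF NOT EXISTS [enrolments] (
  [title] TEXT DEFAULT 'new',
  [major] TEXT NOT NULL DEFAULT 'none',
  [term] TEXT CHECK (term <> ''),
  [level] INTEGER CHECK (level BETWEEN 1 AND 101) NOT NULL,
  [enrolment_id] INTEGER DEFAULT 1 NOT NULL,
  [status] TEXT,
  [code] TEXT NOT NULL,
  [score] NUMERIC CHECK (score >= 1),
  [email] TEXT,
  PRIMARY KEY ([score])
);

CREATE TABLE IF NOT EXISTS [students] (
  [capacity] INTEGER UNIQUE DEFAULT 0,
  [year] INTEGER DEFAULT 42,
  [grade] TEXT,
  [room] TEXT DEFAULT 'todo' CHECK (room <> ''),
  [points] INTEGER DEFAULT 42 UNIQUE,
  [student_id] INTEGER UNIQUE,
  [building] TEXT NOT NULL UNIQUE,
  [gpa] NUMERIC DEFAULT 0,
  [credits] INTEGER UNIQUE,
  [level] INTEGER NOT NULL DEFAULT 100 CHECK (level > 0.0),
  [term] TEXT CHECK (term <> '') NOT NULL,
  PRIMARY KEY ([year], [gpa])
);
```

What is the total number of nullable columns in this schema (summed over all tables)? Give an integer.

prerequisites: 7 nullable (gpa, due_date, level, points, major, capacity, score — PK (prerequisite_id) and explicit NOT NULL columns excluded).
terms: 5 nullable (title, weight, major, name, section — PK (term_id, term) and explicit NOT NULL columns excluded).
rooms: 5 nullable (room_id, email, building, points, room — PK (credits) and explicit NOT NULL columns excluded).
enrolments: 4 nullable (title, term, status, email — PK (score) and explicit NOT NULL columns excluded).
students: 6 nullable (capacity, grade, room, points, student_id, credits — PK (year, gpa) and explicit NOT NULL columns excluded).
Total: 7 + 5 + 5 + 4 + 6 = 27.

27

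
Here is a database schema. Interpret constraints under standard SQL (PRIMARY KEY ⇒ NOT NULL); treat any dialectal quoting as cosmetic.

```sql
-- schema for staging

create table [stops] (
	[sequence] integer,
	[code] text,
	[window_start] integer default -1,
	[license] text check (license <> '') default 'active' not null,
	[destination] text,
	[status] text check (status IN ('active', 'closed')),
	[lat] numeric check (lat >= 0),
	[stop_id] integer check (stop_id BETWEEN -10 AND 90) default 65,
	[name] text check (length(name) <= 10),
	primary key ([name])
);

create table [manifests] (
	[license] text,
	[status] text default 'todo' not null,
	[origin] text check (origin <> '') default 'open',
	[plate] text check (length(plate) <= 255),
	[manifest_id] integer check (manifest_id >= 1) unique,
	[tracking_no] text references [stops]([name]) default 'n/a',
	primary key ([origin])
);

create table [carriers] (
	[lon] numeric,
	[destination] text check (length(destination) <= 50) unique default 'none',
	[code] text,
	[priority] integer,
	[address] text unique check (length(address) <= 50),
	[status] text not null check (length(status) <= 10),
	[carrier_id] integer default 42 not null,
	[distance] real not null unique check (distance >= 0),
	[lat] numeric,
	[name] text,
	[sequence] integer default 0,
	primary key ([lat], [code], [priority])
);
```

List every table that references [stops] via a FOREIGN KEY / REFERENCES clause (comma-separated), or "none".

manifests

- manifests.tracking_no references stops(name).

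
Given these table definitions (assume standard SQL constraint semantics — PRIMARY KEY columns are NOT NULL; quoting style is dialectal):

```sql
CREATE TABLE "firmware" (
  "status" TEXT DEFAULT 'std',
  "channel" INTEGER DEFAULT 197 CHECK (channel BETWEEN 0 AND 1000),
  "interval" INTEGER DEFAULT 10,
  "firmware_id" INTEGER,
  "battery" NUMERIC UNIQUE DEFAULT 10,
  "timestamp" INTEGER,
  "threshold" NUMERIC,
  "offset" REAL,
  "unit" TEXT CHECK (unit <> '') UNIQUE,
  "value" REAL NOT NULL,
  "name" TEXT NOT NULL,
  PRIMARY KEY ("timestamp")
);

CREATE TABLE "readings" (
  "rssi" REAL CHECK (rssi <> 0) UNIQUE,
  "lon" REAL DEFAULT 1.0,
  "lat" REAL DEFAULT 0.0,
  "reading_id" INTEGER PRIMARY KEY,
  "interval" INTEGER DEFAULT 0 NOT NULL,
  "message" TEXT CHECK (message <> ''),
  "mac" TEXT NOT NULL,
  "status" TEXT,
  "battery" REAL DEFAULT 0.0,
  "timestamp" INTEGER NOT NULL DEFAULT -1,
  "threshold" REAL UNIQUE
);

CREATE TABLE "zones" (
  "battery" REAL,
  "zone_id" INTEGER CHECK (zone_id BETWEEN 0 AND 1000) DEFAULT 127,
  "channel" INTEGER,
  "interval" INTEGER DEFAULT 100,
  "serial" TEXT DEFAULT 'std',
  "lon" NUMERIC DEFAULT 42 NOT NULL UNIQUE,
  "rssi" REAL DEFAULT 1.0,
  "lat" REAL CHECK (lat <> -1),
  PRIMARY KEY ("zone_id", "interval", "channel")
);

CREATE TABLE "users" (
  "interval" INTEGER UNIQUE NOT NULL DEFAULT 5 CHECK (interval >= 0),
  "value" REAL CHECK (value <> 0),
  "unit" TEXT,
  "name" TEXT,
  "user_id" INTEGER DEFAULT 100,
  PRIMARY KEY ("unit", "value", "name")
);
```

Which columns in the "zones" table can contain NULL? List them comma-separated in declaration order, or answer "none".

battery, serial, rssi, lat

- battery: no NOT NULL constraint applies → nullable.
- zone_id: part of the PRIMARY KEY, which implies NOT NULL → not nullable.
- channel: part of the PRIMARY KEY, which implies NOT NULL → not nullable.
- interval: part of the PRIMARY KEY, which implies NOT NULL → not nullable.
- serial: DEFAULT only fills an omitted column; an explicit NULL is still allowed → nullable.
- lon: declared NOT NULL → not nullable.
- rssi: DEFAULT only fills an omitted column; an explicit NULL is still allowed → nullable.
- lat: CHECK does not forbid NULL (a CHECK constraint passes when its expression is NULL) → nullable.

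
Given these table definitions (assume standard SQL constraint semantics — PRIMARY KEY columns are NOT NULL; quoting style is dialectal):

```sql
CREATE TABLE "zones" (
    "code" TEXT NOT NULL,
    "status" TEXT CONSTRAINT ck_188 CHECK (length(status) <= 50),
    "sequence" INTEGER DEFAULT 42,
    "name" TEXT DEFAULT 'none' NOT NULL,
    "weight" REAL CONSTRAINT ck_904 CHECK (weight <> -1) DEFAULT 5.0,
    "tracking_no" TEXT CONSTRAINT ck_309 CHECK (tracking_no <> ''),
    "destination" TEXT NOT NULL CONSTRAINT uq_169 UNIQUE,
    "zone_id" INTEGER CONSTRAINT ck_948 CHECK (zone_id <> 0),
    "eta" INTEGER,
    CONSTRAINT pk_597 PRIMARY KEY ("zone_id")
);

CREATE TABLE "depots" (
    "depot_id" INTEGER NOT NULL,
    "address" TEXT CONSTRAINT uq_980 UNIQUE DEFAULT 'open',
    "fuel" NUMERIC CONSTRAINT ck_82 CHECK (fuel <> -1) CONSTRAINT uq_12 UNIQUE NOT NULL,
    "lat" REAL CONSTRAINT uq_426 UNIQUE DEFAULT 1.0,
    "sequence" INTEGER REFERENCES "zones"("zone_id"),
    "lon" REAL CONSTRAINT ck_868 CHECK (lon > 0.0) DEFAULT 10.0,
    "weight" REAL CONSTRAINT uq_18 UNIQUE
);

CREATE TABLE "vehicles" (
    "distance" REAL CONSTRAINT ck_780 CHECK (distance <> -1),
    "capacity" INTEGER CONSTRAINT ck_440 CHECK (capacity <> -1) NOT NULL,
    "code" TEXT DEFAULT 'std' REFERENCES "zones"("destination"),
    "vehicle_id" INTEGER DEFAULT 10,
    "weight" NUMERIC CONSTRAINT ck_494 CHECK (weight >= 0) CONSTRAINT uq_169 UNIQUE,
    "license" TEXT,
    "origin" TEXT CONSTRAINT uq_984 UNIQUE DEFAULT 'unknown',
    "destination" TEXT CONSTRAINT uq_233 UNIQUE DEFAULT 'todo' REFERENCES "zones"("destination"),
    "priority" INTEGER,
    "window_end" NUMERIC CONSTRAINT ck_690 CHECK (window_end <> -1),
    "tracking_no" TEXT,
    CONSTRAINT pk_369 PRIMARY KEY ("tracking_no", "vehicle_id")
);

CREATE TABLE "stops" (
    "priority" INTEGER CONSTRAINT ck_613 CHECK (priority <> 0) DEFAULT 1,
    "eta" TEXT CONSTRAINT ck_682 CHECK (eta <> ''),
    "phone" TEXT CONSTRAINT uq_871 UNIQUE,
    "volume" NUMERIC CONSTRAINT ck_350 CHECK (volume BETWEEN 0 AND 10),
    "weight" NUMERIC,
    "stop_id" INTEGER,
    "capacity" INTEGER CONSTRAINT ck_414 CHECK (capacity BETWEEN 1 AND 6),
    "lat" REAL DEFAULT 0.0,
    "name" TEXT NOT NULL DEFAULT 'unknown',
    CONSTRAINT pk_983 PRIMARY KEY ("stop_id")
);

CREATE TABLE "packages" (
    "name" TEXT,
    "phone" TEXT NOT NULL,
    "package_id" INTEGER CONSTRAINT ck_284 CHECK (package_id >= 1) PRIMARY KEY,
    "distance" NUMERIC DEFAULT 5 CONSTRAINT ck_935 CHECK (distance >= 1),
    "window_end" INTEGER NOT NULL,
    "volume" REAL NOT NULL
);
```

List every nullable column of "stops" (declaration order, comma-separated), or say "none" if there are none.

priority, eta, phone, volume, weight, capacity, lat

- priority: CHECK does not forbid NULL (a CHECK constraint passes when its expression is NULL) → nullable.
- eta: CHECK does not forbid NULL (a CHECK constraint passes when its expression is NULL) → nullable.
- phone: UNIQUE does not imply NOT NULL → nullable.
- volume: CHECK does not forbid NULL (a CHECK constraint passes when its expression is NULL) → nullable.
- weight: no NOT NULL constraint applies → nullable.
- stop_id: part of the PRIMARY KEY, which implies NOT NULL → not nullable.
- capacity: CHECK does not forbid NULL (a CHECK constraint passes when its expression is NULL) → nullable.
- lat: DEFAULT only fills an omitted column; an explicit NULL is still allowed → nullable.
- name: declared NOT NULL → not nullable.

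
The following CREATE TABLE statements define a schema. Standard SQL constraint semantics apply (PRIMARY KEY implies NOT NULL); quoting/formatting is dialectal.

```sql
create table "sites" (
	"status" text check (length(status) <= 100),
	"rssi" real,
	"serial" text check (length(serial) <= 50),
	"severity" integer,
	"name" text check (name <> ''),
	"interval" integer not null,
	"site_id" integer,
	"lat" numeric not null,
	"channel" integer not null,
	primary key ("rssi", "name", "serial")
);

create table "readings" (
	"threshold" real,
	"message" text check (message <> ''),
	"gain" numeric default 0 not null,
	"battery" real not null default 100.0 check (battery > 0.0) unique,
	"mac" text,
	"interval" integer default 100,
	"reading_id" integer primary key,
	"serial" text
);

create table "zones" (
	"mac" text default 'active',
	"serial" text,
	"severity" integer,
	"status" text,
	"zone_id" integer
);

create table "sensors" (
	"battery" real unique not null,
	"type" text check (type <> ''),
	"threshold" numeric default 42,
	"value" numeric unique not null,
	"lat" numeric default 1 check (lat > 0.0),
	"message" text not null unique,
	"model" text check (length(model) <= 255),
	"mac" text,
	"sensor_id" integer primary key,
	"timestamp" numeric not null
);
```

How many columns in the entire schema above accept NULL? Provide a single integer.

sites: 3 nullable (status, severity, site_id — PK (rssi, name, serial) and explicit NOT NULL columns excluded).
readings: 5 nullable (threshold, message, mac, interval, serial — PK (reading_id) and explicit NOT NULL columns excluded).
zones: 5 nullable (mac, serial, severity, status, zone_id — PK none and explicit NOT NULL columns excluded).
sensors: 5 nullable (type, threshold, lat, model, mac — PK (sensor_id) and explicit NOT NULL columns excluded).
Total: 3 + 5 + 5 + 5 = 18.

18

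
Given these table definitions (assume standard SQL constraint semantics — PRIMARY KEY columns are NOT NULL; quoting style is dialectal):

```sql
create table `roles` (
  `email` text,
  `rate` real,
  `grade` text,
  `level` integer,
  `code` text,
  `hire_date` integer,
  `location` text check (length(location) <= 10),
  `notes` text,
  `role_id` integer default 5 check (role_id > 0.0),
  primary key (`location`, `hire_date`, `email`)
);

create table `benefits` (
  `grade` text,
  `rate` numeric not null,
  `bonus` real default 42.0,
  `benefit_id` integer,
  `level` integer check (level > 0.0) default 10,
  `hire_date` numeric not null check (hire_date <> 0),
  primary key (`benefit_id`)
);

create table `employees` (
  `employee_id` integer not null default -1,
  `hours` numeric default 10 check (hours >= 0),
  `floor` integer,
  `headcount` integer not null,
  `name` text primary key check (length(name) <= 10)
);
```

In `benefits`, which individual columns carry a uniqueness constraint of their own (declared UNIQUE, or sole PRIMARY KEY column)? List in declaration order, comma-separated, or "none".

- grade: no UNIQUE or single-column PK constraint.
- rate: no UNIQUE or single-column PK constraint.
- bonus: no UNIQUE or single-column PK constraint.
- benefit_id: single-column PRIMARY KEY → unique.
- level: no UNIQUE or single-column PK constraint.
- hire_date: no UNIQUE or single-column PK constraint.

benefit_id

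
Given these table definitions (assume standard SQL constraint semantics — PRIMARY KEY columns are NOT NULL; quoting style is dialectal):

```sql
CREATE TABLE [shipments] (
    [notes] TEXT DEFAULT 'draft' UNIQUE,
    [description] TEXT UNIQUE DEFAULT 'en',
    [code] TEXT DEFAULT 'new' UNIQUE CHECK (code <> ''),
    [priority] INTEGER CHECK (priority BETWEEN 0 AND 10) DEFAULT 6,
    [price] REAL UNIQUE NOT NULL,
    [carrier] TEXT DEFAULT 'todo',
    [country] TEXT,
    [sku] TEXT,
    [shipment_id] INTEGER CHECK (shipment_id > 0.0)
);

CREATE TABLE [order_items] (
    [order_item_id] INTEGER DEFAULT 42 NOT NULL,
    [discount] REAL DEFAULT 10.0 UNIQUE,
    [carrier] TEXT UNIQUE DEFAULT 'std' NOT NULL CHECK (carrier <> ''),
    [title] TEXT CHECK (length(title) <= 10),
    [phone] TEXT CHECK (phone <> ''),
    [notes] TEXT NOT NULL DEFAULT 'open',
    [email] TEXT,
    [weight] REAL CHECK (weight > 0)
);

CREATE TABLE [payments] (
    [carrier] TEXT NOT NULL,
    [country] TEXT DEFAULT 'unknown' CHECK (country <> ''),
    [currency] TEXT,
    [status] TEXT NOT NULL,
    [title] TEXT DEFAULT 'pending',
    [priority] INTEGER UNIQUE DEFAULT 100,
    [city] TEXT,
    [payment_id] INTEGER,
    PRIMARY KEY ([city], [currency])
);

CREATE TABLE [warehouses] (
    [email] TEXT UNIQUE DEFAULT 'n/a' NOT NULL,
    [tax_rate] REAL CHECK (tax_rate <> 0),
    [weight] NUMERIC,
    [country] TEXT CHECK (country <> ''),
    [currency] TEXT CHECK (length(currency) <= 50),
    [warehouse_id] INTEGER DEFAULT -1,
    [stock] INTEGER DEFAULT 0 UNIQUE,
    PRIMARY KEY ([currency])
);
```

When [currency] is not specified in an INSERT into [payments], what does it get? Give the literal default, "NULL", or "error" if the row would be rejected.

error

currency has no DEFAULT clause.
Omitting it would insert NULL, but it is part of the PRIMARY KEY, so the INSERT fails.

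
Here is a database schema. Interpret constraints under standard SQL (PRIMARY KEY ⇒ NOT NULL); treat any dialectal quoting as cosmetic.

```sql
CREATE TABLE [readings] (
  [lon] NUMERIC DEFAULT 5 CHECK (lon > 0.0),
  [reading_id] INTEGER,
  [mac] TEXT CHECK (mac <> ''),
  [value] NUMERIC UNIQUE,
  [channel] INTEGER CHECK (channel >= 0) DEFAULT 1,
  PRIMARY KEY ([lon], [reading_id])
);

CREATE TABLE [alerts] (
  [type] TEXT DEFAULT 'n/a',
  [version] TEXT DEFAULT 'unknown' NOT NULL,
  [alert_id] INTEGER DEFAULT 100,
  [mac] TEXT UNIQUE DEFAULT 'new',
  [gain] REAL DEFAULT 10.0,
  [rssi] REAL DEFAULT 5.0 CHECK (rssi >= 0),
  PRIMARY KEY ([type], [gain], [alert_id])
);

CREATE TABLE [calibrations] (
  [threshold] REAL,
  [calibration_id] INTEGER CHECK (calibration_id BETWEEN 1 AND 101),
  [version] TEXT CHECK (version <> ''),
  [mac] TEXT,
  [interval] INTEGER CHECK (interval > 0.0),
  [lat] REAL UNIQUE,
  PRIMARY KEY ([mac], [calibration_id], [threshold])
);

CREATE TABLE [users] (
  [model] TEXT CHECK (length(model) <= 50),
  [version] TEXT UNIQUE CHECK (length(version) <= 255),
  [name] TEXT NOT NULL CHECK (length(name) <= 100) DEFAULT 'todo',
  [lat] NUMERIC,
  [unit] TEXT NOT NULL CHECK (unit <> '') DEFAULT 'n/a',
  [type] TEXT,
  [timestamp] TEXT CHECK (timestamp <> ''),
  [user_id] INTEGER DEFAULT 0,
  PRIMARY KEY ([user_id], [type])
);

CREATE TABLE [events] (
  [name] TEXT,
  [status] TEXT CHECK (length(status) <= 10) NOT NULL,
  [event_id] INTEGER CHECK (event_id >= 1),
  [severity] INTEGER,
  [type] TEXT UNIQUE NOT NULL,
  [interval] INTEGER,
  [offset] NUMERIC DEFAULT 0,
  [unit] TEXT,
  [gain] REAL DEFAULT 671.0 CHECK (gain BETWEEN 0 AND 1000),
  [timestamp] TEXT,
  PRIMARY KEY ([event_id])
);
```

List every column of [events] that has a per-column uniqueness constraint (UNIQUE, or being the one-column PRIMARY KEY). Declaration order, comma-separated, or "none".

event_id, type

- name: no UNIQUE or single-column PK constraint.
- status: no UNIQUE or single-column PK constraint.
- event_id: single-column PRIMARY KEY → unique.
- severity: no UNIQUE or single-column PK constraint.
- type: declared UNIQUE → unique.
- interval: no UNIQUE or single-column PK constraint.
- offset: no UNIQUE or single-column PK constraint.
- unit: no UNIQUE or single-column PK constraint.
- gain: no UNIQUE or single-column PK constraint.
- timestamp: no UNIQUE or single-column PK constraint.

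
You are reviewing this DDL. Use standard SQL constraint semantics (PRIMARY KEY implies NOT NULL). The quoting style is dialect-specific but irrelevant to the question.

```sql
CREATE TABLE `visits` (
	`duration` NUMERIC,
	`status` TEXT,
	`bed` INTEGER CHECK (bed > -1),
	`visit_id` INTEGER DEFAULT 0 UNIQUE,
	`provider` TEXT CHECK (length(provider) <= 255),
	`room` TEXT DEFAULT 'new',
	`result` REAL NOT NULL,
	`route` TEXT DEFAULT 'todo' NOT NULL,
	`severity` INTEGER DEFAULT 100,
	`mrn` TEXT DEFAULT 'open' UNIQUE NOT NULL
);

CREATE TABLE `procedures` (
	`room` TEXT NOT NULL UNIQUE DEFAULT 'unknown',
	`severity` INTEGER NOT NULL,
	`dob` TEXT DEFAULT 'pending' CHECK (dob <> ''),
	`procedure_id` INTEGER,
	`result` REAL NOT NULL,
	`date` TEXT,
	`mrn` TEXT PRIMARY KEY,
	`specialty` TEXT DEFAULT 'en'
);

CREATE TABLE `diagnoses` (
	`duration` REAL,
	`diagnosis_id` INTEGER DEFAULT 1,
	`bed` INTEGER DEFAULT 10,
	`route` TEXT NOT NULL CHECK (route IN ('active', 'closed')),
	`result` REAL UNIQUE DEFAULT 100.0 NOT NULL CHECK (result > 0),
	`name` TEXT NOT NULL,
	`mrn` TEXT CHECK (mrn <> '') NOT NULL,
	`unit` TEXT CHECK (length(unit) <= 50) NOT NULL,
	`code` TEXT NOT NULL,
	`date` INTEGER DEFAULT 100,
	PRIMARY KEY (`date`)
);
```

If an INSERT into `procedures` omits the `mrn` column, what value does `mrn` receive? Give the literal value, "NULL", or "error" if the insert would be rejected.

error

mrn has no DEFAULT clause.
Omitting it would insert NULL, but it is part of the PRIMARY KEY, so the INSERT fails.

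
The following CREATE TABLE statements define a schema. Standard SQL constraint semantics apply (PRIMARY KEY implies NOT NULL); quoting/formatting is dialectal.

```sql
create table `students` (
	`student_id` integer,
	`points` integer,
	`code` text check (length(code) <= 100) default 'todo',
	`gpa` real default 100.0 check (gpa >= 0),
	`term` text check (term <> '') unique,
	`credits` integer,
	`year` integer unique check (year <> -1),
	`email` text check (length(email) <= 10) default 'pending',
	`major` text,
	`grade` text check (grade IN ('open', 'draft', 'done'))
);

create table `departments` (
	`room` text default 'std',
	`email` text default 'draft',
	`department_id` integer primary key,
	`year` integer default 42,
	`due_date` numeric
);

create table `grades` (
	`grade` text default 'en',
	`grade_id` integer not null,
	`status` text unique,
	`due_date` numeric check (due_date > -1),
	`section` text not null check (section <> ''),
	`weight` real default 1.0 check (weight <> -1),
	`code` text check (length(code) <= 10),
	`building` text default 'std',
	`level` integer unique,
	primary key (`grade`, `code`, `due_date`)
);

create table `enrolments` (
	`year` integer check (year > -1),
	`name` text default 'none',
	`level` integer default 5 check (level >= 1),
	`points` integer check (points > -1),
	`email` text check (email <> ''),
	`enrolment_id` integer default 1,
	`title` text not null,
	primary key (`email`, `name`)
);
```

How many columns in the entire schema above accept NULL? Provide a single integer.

22

students: 10 nullable (student_id, points, code, gpa, term, credits, year, email, major, grade — PK none and explicit NOT NULL columns excluded).
departments: 4 nullable (room, email, year, due_date — PK (department_id) and explicit NOT NULL columns excluded).
grades: 4 nullable (status, weight, building, level — PK (grade, code, due_date) and explicit NOT NULL columns excluded).
enrolments: 4 nullable (year, level, points, enrolment_id — PK (email, name) and explicit NOT NULL columns excluded).
Total: 10 + 4 + 4 + 4 = 22.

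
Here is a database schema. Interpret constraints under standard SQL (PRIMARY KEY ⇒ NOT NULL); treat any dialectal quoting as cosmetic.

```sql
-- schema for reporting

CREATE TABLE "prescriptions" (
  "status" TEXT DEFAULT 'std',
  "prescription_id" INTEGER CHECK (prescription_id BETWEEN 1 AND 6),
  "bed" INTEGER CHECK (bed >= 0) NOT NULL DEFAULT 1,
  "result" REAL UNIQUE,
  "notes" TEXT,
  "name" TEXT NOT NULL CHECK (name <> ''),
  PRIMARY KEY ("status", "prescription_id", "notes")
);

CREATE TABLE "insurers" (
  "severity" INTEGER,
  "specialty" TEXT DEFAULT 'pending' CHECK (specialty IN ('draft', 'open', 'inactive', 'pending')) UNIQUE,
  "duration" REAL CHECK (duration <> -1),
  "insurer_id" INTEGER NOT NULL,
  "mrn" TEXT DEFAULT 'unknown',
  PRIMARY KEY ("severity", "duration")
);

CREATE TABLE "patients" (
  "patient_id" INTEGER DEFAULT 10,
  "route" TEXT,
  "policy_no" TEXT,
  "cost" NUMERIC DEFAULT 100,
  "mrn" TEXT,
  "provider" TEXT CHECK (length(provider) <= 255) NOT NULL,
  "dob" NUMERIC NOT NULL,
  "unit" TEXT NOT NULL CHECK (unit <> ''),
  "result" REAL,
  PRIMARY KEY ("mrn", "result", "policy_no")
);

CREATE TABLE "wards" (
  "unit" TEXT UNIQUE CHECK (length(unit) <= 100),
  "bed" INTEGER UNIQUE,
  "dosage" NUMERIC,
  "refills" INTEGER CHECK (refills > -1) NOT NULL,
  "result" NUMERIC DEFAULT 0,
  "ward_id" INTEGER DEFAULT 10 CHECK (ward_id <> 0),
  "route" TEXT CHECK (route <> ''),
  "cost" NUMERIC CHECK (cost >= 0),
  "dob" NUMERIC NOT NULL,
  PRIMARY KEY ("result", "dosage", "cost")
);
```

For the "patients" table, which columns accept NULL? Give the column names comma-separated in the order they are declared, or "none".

patient_id, route, cost

- patient_id: DEFAULT only fills an omitted column; an explicit NULL is still allowed → nullable.
- route: no NOT NULL constraint applies → nullable.
- policy_no: part of the PRIMARY KEY, which implies NOT NULL → not nullable.
- cost: DEFAULT only fills an omitted column; an explicit NULL is still allowed → nullable.
- mrn: part of the PRIMARY KEY, which implies NOT NULL → not nullable.
- provider: declared NOT NULL → not nullable.
- dob: declared NOT NULL → not nullable.
- unit: declared NOT NULL → not nullable.
- result: part of the PRIMARY KEY, which implies NOT NULL → not nullable.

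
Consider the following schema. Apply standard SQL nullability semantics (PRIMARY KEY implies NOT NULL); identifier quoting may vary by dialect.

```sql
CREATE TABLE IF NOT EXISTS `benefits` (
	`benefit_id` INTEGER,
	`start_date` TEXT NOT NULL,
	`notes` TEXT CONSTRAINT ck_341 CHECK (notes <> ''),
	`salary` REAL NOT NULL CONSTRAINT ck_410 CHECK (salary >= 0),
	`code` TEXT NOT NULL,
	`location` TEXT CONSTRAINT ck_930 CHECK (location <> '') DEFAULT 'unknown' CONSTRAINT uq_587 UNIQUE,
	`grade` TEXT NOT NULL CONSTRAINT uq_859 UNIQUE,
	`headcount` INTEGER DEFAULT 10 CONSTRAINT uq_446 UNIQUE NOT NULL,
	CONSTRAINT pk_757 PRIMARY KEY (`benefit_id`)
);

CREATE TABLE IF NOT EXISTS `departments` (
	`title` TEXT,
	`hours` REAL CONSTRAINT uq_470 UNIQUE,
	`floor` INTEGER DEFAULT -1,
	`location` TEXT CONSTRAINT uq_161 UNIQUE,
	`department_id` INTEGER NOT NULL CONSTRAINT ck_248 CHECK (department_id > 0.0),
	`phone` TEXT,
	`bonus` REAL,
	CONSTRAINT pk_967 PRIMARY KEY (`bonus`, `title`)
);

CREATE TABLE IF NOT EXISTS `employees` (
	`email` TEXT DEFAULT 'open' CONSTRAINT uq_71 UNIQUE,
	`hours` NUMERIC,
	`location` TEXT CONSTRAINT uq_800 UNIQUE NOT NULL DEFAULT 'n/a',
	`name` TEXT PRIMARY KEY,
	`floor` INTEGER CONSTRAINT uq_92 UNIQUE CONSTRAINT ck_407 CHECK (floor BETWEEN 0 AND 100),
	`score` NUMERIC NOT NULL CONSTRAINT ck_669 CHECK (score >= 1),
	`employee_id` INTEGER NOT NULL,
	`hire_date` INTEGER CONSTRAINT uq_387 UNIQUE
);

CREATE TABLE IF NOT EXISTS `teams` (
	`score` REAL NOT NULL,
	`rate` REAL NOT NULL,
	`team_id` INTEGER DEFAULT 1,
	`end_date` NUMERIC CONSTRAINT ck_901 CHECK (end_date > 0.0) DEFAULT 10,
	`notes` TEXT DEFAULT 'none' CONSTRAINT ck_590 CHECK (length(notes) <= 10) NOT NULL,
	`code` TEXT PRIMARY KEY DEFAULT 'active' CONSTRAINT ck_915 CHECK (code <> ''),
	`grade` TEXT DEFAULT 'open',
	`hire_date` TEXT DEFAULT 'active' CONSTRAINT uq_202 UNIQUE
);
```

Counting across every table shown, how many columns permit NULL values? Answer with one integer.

14

benefits: 2 nullable (notes, location — PK (benefit_id) and explicit NOT NULL columns excluded).
departments: 4 nullable (hours, floor, location, phone — PK (bonus, title) and explicit NOT NULL columns excluded).
employees: 4 nullable (email, hours, floor, hire_date — PK (name) and explicit NOT NULL columns excluded).
teams: 4 nullable (team_id, end_date, grade, hire_date — PK (code) and explicit NOT NULL columns excluded).
Total: 2 + 4 + 4 + 4 = 14.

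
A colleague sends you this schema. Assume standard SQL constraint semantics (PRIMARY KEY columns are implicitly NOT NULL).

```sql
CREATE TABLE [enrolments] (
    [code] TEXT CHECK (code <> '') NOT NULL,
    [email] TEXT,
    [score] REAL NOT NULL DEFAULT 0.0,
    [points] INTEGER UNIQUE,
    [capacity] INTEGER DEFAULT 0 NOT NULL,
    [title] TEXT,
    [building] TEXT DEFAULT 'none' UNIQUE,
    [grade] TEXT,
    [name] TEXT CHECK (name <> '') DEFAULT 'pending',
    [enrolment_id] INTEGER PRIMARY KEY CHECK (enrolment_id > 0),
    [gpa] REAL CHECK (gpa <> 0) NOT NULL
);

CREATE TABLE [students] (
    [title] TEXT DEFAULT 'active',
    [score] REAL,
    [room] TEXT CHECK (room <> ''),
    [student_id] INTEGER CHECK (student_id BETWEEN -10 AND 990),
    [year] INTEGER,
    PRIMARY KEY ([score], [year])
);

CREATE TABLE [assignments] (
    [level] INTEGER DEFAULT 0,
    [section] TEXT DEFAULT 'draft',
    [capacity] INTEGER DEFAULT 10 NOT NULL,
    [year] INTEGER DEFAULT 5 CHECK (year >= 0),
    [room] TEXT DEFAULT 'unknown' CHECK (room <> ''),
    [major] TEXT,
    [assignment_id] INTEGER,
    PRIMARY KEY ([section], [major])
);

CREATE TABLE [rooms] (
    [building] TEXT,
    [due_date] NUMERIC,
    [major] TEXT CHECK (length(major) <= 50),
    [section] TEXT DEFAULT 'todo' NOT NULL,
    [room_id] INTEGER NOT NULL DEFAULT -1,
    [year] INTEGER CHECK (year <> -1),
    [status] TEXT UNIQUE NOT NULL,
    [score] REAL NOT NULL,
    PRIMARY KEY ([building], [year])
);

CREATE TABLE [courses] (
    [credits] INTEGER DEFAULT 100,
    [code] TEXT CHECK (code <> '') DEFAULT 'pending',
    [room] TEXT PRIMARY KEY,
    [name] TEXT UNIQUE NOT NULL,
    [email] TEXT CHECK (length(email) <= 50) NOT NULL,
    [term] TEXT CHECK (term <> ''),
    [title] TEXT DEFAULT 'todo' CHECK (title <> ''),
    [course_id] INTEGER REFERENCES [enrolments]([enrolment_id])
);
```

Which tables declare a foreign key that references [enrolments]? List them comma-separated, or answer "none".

- courses.course_id references enrolments(enrolment_id).

courses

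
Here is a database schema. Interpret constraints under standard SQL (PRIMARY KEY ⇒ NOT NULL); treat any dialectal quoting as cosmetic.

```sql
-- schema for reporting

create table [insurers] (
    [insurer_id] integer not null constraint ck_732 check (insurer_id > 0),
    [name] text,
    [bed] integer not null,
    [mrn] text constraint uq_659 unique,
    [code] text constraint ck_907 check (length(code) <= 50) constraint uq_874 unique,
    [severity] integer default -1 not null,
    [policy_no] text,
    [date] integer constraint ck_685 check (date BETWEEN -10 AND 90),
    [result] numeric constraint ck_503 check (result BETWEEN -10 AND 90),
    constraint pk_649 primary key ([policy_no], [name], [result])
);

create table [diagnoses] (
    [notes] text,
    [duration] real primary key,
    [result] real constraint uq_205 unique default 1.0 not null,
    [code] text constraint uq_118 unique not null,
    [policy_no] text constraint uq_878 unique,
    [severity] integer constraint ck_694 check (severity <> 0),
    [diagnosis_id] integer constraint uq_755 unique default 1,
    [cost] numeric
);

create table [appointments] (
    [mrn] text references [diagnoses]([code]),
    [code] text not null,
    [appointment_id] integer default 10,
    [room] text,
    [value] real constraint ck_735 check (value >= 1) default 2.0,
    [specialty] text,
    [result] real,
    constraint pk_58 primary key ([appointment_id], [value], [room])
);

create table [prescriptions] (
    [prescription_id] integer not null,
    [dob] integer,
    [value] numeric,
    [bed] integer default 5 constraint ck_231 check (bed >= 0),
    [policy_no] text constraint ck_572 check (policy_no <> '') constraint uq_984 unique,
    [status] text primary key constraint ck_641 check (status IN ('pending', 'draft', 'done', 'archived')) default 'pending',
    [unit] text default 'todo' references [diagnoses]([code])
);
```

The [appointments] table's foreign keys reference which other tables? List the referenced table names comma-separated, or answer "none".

- mrn REFERENCES diagnoses(code).

diagnoses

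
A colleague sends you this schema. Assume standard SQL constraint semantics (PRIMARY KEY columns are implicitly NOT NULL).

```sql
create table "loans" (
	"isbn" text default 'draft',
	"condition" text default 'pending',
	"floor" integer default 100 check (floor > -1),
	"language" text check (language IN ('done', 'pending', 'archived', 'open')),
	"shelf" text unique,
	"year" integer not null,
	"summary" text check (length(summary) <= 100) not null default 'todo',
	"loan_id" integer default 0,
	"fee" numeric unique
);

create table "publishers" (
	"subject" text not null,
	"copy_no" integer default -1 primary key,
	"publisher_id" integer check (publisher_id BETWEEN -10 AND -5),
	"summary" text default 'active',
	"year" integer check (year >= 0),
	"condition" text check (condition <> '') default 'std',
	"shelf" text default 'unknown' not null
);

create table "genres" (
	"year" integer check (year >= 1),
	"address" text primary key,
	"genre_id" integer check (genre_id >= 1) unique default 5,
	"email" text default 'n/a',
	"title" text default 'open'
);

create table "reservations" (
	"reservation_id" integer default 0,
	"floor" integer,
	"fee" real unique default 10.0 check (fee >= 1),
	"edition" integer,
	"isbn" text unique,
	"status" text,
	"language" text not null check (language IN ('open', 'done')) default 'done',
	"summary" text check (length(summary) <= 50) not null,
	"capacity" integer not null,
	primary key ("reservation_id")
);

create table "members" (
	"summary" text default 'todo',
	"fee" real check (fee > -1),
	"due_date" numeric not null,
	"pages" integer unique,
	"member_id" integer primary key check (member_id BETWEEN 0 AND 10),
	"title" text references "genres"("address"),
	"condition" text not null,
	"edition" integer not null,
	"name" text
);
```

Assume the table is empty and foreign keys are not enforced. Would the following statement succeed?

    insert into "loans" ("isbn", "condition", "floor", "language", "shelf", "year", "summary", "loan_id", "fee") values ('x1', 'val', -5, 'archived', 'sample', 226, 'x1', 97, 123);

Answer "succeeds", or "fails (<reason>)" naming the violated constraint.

fails (CHECK on floor)

The value -5 for floor violates CHECK (floor > -1).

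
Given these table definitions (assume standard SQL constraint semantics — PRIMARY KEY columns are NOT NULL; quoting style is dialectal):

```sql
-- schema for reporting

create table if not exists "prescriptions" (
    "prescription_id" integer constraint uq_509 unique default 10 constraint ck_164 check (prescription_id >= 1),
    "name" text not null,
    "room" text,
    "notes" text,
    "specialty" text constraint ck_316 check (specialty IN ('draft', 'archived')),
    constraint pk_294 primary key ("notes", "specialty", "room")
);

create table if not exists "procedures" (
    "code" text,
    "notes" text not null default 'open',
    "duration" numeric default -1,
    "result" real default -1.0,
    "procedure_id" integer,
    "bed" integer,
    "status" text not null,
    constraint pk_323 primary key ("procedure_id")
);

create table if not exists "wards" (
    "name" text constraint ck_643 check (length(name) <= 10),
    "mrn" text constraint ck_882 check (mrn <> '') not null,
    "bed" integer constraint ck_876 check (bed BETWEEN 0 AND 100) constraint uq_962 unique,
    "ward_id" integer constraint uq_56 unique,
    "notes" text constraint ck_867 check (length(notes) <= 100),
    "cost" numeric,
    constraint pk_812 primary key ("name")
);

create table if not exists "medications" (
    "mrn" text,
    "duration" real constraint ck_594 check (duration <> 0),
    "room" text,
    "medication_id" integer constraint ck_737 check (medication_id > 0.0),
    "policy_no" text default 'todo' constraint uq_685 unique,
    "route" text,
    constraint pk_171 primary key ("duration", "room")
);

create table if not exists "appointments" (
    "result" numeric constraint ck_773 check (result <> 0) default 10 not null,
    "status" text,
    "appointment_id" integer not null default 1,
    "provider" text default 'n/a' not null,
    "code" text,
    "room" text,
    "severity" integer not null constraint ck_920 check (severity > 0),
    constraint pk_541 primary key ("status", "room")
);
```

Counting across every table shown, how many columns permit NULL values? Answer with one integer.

prescriptions: 1 nullable (prescription_id — PK (notes, specialty, room) and explicit NOT NULL columns excluded).
procedures: 4 nullable (code, duration, result, bed — PK (procedure_id) and explicit NOT NULL columns excluded).
wards: 4 nullable (bed, ward_id, notes, cost — PK (name) and explicit NOT NULL columns excluded).
medications: 4 nullable (mrn, medication_id, policy_no, route — PK (duration, room) and explicit NOT NULL columns excluded).
appointments: 1 nullable (code — PK (status, room) and explicit NOT NULL columns excluded).
Total: 1 + 4 + 4 + 4 + 1 = 14.

14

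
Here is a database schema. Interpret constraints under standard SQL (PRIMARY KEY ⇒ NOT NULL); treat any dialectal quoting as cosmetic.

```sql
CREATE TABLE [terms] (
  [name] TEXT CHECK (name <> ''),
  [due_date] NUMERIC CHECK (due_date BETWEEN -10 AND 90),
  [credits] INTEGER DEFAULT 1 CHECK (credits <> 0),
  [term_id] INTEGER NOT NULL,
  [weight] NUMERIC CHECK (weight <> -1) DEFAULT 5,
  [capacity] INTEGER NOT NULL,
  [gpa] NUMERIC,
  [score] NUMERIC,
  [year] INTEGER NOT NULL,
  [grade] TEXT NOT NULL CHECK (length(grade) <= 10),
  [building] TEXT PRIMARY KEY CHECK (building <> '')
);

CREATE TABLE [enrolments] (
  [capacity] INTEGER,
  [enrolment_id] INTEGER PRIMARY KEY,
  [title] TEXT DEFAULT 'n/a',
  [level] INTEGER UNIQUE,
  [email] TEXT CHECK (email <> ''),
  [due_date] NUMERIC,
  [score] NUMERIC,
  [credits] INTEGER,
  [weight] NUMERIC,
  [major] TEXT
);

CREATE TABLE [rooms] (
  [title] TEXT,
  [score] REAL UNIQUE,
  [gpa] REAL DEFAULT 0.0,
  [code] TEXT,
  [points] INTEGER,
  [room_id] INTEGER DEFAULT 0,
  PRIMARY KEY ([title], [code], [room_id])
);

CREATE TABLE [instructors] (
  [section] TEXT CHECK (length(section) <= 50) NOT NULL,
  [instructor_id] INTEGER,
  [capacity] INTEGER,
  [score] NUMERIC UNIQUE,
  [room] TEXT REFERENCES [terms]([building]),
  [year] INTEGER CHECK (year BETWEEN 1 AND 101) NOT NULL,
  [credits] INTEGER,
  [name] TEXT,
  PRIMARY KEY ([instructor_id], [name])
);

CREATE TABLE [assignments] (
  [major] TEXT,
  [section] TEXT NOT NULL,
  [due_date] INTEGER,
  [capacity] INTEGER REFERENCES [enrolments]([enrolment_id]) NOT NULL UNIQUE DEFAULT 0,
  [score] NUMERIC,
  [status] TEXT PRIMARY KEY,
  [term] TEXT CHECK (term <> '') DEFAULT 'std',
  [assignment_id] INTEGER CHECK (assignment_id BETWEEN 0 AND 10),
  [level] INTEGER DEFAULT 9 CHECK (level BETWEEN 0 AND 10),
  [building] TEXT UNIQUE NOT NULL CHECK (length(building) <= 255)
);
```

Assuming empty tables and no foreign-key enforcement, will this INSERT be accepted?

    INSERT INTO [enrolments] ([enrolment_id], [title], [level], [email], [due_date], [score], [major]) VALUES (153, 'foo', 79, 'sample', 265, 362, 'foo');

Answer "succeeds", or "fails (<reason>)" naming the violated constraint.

succeeds

NOT NULL columns: enrolment_id is supplied.
CHECK constraints: 'sample' satisfies (email <> '').
No constraint is violated.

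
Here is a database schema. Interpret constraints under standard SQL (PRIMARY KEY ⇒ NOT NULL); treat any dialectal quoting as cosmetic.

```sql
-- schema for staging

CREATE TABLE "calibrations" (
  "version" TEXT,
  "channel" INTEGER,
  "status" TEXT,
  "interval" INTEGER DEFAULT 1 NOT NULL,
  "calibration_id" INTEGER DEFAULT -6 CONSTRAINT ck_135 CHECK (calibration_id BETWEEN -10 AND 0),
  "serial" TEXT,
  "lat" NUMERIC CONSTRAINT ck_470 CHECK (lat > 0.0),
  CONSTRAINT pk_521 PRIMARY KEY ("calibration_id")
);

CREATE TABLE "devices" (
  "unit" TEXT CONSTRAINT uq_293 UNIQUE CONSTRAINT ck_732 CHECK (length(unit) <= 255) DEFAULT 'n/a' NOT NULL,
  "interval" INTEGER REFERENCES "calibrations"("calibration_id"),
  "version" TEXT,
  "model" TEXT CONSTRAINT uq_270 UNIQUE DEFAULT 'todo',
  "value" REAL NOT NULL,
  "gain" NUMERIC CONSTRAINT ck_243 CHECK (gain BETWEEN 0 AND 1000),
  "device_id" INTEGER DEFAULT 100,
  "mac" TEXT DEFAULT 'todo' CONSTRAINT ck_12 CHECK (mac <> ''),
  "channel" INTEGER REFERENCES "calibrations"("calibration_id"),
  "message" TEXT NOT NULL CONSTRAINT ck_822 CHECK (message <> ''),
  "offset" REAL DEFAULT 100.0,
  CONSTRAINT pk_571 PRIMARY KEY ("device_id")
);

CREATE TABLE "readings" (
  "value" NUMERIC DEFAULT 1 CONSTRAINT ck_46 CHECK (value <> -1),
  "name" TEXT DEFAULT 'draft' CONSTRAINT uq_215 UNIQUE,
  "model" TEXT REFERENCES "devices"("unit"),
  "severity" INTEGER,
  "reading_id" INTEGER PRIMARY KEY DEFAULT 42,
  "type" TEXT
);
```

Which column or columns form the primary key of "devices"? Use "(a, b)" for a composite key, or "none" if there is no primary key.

device_id is declared PRIMARY KEY as a table-level PRIMARY KEY clause.

device_id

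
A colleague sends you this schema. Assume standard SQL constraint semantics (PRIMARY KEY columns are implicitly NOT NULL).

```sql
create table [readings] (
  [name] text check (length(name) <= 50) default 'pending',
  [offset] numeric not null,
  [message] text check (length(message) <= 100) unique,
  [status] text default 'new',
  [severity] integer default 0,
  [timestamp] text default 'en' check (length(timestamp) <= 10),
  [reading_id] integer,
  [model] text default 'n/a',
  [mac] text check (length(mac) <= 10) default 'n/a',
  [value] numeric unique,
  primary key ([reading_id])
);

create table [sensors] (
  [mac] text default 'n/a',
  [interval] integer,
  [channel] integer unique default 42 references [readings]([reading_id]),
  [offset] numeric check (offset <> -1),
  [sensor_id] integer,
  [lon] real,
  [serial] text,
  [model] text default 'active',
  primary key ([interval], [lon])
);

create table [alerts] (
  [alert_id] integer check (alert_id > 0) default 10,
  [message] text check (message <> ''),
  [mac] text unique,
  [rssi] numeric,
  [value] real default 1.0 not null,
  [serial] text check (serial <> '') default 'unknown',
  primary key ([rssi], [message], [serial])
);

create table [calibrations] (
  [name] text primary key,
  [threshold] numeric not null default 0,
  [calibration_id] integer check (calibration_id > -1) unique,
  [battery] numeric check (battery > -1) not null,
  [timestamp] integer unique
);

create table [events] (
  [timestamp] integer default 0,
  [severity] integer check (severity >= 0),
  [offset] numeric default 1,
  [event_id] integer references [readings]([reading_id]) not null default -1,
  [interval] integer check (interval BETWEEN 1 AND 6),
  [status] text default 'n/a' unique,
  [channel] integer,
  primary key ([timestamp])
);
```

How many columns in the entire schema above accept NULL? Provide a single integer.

23

readings: 8 nullable (name, message, status, severity, timestamp, model, mac, value — PK (reading_id) and explicit NOT NULL columns excluded).
sensors: 6 nullable (mac, channel, offset, sensor_id, serial, model — PK (interval, lon) and explicit NOT NULL columns excluded).
alerts: 2 nullable (alert_id, mac — PK (rssi, message, serial) and explicit NOT NULL columns excluded).
calibrations: 2 nullable (calibration_id, timestamp — PK (name) and explicit NOT NULL columns excluded).
events: 5 nullable (severity, offset, interval, status, channel — PK (timestamp) and explicit NOT NULL columns excluded).
Total: 8 + 6 + 2 + 2 + 5 = 23.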